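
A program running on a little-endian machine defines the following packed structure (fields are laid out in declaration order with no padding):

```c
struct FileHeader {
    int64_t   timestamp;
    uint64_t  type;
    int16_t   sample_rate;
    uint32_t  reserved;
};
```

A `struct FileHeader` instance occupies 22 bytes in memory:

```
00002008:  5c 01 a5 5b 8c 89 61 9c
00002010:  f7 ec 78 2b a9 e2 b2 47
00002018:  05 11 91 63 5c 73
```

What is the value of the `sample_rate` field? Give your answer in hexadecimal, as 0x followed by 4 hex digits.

0x1105

`sample_rate` follows `timestamp` (8 B), `type` (8 B), so it starts at offset 8 + 8 = 16 and occupies 2 bytes.
Bytes at offsets 16..17: 05 11.
In little-endian order the low byte comes first in memory.
Reassemble most-significant byte first: 11 05 → 0x1105.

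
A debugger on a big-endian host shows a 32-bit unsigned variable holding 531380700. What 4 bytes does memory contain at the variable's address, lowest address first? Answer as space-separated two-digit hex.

1F AC 39 DC

531380700 in hexadecimal, padded to 32 bits, is 0x1FAC39DC.
Split into bytes (most-significant first): 1F AC 39 DC.
In big-endian order the high byte comes first in memory.
So the memory order matches the most-significant-first order: 1F AC 39 DC.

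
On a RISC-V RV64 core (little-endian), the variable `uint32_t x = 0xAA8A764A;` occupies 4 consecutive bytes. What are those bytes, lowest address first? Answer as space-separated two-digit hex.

4A 76 8A AA

Split into bytes (most-significant first): AA 8A 76 4A.
Little-endian: lowest address holds the least-significant byte.
So at ascending addresses the bytes are 4A 76 8A AA.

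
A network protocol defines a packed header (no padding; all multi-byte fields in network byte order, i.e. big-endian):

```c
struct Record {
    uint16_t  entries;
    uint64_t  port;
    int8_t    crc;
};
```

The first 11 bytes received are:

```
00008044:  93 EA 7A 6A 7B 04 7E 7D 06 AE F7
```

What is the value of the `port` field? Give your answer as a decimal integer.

8820998079390746286

`port` follows `entries` (2 bytes), so it starts at byte offset 2 and occupies 8 bytes.
Bytes at offsets 2..9: 7A 6A 7B 04 7E 7D 06 AE.
Big-endian stores the most-significant byte at the lowest address.
The bytes are already most-significant first: 0x7A6A7B047E7D06AE.
0x7A6A7B047E7D06AE = 8820998079390746286.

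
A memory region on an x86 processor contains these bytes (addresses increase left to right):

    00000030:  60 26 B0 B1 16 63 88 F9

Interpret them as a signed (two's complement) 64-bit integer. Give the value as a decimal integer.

-466013612311304608

In little-endian order the low byte comes first in memory.
Reassemble most-significant byte first: F9 88 63 16 B1 B0 26 60 → 0xF9886316B1B02660.
Top bit is set, so as a signed 64-bit value this is 0xF9886316B1B02660 − 2^64 = -466013612311304608.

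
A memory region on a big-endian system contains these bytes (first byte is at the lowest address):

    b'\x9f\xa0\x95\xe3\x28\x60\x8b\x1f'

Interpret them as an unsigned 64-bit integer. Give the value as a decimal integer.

Big-endian: lowest address holds the most-significant byte.
The bytes are already most-significant first: 0x9FA095E328608B1F.
0x9FA095E328608B1F = 11502358251171777311.

11502358251171777311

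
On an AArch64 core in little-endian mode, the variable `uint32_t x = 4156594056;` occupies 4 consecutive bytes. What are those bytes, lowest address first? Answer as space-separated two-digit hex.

4156594056 in hexadecimal, padded to 32 bits, is 0xF7C09788.
Split into bytes (most-significant first): F7 C0 97 88.
Little-endian: lowest address holds the least-significant byte.
So at ascending addresses the bytes are 88 97 C0 F7.

88 97 C0 F7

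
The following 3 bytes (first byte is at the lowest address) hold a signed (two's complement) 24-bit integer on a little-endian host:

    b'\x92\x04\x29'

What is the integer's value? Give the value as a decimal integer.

In little-endian order the low byte comes first in memory.
Reassemble most-significant byte first: 29 04 92 → 0x290492.
0x290492 = 2688146.

2688146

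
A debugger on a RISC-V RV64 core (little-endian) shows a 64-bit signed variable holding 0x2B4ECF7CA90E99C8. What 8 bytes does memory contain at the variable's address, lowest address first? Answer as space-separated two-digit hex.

C8 99 0E A9 7C CF 4E 2B

Split into bytes (most-significant first): 2B 4E CF 7C A9 0E 99 C8.
Little-endian stores the least-significant byte at the lowest address.
So at ascending addresses the bytes are C8 99 0E A9 7C CF 4E 2B.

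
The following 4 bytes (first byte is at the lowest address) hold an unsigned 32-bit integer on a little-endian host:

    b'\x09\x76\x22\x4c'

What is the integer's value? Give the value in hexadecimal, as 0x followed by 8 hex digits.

0x4C227609

In little-endian order the low byte comes first in memory.
Reassemble most-significant byte first: 4C 22 76 09 → 0x4C227609.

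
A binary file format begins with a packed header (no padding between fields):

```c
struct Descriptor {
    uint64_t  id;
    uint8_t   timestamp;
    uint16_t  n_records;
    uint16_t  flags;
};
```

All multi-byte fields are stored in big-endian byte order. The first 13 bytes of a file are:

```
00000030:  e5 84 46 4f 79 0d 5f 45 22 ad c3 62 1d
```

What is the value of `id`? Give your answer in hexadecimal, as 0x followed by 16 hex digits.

0xE584464F790D5F45

`id` is the first field, at byte offset 0, occupying 8 bytes.
Bytes at offsets 0..7: E5 84 46 4F 79 0D 5F 45.
In big-endian order the high byte comes first in memory.
The bytes are already most-significant first: 0xE584464F790D5F45.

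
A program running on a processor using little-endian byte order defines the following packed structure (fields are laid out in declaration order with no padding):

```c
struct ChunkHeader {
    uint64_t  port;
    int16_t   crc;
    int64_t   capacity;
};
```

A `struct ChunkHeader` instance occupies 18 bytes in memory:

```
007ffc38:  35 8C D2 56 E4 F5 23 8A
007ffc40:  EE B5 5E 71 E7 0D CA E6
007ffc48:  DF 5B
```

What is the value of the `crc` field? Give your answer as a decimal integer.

-18962

`crc` follows `port` (8 bytes), so it starts at byte offset 8 and occupies 2 bytes.
Bytes at offsets 8..9: EE B5.
Little-endian stores the least-significant byte at the lowest address.
Reassemble most-significant byte first: B5 EE → 0xB5EE.
Top bit is set, so as a signed 16-bit value this is 0xB5EE − 2^16 = -18962.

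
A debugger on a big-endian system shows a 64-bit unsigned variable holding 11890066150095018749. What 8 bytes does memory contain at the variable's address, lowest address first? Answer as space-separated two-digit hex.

11890066150095018749 in hexadecimal, padded to 64 bits, is 0xA502002AD04F5AFD.
Split into bytes (most-significant first): A5 02 00 2A D0 4F 5A FD.
In big-endian order the high byte comes first in memory.
So the memory order matches the most-significant-first order: A5 02 00 2A D0 4F 5A FD.

A5 02 00 2A D0 4F 5A FD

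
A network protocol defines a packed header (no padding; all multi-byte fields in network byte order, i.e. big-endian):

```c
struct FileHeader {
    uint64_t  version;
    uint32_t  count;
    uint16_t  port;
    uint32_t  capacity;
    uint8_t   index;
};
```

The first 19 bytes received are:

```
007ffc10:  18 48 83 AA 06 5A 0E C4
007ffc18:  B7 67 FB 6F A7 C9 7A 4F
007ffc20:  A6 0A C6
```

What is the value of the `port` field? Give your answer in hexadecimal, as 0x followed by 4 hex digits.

`port` follows `version` (8 B), `count` (4 B), so it starts at offset 8 + 4 = 12 and occupies 2 bytes.
Bytes at offsets 12..13: A7 C9.
Big-endian stores the most-significant byte at the lowest address.
The bytes are already most-significant first: 0xA7C9.

0xA7C9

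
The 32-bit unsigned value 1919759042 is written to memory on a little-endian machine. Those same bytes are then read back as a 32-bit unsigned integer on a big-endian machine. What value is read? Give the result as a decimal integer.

3258084722

1919759042 in 32-bit hexadecimal is 0x726D32C2.
Stored little-endian, the bytes at ascending addresses are C2 32 6D 72.
Read back as big-endian, the last byte is least significant, giving 0xC2326D72.
0xC2326D72 = 3258084722.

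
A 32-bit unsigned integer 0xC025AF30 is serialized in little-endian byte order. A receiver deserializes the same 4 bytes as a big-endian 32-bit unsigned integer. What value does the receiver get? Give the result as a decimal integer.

816784832

Stored little-endian, the bytes at ascending addresses are 30 AF 25 C0.
Read back as big-endian, the last byte is least significant, giving 0x30AF25C0.
0x30AF25C0 = 816784832.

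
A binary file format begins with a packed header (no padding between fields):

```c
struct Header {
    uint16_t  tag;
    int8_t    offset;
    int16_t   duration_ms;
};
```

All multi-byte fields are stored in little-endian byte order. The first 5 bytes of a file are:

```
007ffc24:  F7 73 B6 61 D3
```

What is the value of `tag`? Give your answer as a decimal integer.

`tag` is the first field, at byte offset 0, occupying 2 bytes.
Bytes at offsets 0..1: F7 73.
In little-endian order the low byte comes first in memory.
Reassemble most-significant byte first: 73 F7 → 0x73F7.
0x73F7 = 29687.

29687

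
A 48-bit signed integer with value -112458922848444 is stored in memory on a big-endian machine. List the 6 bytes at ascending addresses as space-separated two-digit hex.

99 B8 1D DA 0F 44

Two's complement of -112458922848444 in 48 bits: 112458922848444 = 0x6647E225F0BC; invert → 0x99B81DDA0F43; add 1 → 0x99B81DDA0F44.
Split into bytes (most-significant first): 99 B8 1D DA 0F 44.
Big-endian stores the most-significant byte at the lowest address.
So the memory order matches the most-significant-first order: 99 B8 1D DA 0F 44.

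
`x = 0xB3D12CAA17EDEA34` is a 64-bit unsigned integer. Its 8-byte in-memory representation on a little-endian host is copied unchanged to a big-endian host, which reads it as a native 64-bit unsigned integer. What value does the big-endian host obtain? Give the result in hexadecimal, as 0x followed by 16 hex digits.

Stored little-endian, the bytes at ascending addresses are 34 EA ED 17 AA 2C D1 B3.
Read back as big-endian, the last byte is least significant, giving 0x34EAED17AA2CD1B3.

0x34EAED17AA2CD1B3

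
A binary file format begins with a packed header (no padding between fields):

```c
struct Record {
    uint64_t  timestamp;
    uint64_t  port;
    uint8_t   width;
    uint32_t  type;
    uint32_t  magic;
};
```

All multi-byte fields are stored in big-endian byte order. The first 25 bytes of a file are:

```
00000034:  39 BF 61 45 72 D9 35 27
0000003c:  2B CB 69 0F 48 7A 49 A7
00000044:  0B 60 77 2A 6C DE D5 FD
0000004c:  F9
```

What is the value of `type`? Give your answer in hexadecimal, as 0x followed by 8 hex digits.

`type` follows `timestamp` (8 B), `port` (8 B), `width` (1 B), so it starts at offset 8 + 8 + 1 = 17 and occupies 4 bytes.
Bytes at offsets 17..20: 60 77 2A 6C.
Big-endian stores the most-significant byte at the lowest address.
The bytes are already most-significant first: 0x60772A6C.

0x60772A6C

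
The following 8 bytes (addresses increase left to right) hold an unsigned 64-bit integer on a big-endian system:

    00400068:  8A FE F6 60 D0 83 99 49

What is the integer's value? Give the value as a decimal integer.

10015713516994140489

Big-endian stores the most-significant byte at the lowest address.
The bytes are already most-significant first: 0x8AFEF660D0839949.
0x8AFEF660D0839949 = 10015713516994140489.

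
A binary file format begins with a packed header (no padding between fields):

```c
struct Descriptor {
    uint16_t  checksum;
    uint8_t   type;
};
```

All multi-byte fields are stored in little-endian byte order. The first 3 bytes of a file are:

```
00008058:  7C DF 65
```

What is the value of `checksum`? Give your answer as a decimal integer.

57212

`checksum` is the first field, at byte offset 0, occupying 2 bytes.
Bytes at offsets 0..1: 7C DF.
Little-endian: lowest address holds the least-significant byte.
Reassemble most-significant byte first: DF 7C → 0xDF7C.
0xDF7C = 57212.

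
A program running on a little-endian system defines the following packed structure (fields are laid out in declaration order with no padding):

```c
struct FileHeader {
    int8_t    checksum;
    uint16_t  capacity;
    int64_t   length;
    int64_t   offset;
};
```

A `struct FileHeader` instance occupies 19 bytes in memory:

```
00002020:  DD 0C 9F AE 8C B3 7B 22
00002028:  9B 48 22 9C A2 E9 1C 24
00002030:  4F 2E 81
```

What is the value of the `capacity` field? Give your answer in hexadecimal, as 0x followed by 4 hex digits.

0x9F0C

`capacity` follows `checksum` (1 byte), so it starts at byte offset 1 and occupies 2 bytes.
Bytes at offsets 1..2: 0C 9F.
Little-endian: lowest address holds the least-significant byte.
Reassemble most-significant byte first: 9F 0C → 0x9F0C.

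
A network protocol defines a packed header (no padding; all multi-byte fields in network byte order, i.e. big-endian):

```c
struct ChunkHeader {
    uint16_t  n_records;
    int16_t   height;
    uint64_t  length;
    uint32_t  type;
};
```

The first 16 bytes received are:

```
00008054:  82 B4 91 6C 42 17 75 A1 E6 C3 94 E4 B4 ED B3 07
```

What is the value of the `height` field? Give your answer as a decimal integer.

-28308

`height` follows `n_records` (2 bytes), so it starts at byte offset 2 and occupies 2 bytes.
Bytes at offsets 2..3: 91 6C.
Big-endian stores the most-significant byte at the lowest address.
The bytes are already most-significant first: 0x916C.
Top bit is set, so as a signed 16-bit value this is 0x916C − 2^16 = -28308.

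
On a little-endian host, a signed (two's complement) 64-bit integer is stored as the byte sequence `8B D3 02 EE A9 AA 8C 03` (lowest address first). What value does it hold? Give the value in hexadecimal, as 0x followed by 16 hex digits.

0x038CAAA9EE02D38B

Little-endian stores the least-significant byte at the lowest address.
Reassemble most-significant byte first: 03 8C AA A9 EE 02 D3 8B → 0x038CAAA9EE02D38B.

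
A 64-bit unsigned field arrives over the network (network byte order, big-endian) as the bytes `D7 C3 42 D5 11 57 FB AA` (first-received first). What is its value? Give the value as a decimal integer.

In big-endian order the high byte comes first in memory.
The bytes are already most-significant first: 0xD7C342D51157FBAA.
0xD7C342D51157FBAA = 15547343821499530154.

15547343821499530154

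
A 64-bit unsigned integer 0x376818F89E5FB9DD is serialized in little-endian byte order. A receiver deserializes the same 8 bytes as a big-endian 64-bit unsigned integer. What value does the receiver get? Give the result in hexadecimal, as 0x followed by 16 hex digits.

Stored little-endian, the bytes at ascending addresses are DD B9 5F 9E F8 18 68 37.
Read back as big-endian, the last byte is least significant, giving 0xDDB95F9EF8186837.

0xDDB95F9EF8186837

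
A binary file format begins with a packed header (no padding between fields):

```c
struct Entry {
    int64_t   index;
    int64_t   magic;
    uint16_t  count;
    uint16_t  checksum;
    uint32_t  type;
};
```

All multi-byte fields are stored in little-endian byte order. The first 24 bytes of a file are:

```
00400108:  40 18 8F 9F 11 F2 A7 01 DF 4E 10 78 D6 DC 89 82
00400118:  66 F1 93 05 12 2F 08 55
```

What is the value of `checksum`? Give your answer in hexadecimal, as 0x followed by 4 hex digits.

`checksum` follows `index` (8 B), `magic` (8 B), `count` (2 B), so it starts at offset 8 + 8 + 2 = 18 and occupies 2 bytes.
Bytes at offsets 18..19: 93 05.
Little-endian: lowest address holds the least-significant byte.
Reassemble most-significant byte first: 05 93 → 0x0593.

0x0593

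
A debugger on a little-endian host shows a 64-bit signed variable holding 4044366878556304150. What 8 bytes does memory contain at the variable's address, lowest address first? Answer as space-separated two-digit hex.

4044366878556304150 in hexadecimal, padded to 64 bits, is 0x38207A3F81B43316.
Split into bytes (most-significant first): 38 20 7A 3F 81 B4 33 16.
Little-endian: lowest address holds the least-significant byte.
So at ascending addresses the bytes are 16 33 B4 81 3F 7A 20 38.

16 33 B4 81 3F 7A 20 38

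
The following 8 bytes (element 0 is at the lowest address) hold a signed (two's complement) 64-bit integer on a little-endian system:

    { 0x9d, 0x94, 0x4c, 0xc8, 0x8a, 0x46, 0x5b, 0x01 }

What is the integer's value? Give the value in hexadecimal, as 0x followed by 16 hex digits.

Little-endian stores the least-significant byte at the lowest address.
Reassemble most-significant byte first: 01 5B 46 8A C8 4C 94 9D → 0x015B468AC84C949D.

0x015B468AC84C949D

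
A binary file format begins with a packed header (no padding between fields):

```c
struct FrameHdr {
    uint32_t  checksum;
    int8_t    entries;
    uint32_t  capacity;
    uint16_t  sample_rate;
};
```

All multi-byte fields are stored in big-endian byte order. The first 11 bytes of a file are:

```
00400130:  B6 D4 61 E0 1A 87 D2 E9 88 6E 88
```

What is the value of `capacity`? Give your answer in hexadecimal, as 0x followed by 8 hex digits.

`capacity` follows `checksum` (4 B), `entries` (1 B), so it starts at offset 4 + 1 = 5 and occupies 4 bytes.
Bytes at offsets 5..8: 87 D2 E9 88.
In big-endian order the high byte comes first in memory.
The bytes are already most-significant first: 0x87D2E988.

0x87D2E988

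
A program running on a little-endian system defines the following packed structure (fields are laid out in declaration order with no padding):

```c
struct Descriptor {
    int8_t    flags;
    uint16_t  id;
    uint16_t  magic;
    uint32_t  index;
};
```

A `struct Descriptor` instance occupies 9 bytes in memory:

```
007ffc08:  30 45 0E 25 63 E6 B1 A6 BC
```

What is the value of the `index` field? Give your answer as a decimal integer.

3165041126

`index` follows `flags` (1 B), `id` (2 B), `magic` (2 B), so it starts at offset 1 + 2 + 2 = 5 and occupies 4 bytes.
Bytes at offsets 5..8: E6 B1 A6 BC.
In little-endian order the low byte comes first in memory.
Reassemble most-significant byte first: BC A6 B1 E6 → 0xBCA6B1E6.
0xBCA6B1E6 = 3165041126.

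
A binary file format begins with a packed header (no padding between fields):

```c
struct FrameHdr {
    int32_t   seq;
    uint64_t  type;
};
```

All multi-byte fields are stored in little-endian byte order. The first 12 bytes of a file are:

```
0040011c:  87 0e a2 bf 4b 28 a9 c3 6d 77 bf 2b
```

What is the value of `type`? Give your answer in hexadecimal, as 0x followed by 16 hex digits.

`type` follows `seq` (4 bytes), so it starts at byte offset 4 and occupies 8 bytes.
Bytes at offsets 4..11: 4B 28 A9 C3 6D 77 BF 2B.
Little-endian: lowest address holds the least-significant byte.
Reassemble most-significant byte first: 2B BF 77 6D C3 A9 28 4B → 0x2BBF776DC3A9284B.

0x2BBF776DC3A9284B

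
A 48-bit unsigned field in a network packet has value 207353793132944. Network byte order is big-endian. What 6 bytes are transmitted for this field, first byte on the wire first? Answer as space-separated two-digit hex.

207353793132944 in hexadecimal, padded to 48 bits, is 0xBC96512EB990.
Split into bytes (most-significant first): BC 96 51 2E B9 90.
Big-endian stores the most-significant byte at the lowest address.
So the memory order matches the most-significant-first order: BC 96 51 2E B9 90.

BC 96 51 2E B9 90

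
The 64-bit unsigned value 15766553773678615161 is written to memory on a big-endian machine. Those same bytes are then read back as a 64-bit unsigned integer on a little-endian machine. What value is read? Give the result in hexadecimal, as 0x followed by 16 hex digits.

15766553773678615161 in 64-bit hexadecimal is 0xDACE0D1F54355A79.
Stored big-endian, the bytes at ascending addresses are DA CE 0D 1F 54 35 5A 79.
Read back as little-endian, the first byte is least significant, giving 0x795A35541F0DCEDA.

0x795A35541F0DCEDA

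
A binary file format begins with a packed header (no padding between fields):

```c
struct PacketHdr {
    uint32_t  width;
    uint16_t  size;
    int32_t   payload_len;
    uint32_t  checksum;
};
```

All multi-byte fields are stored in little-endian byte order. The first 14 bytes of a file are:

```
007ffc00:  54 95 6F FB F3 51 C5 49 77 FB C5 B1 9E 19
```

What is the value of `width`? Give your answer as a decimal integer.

4218393940

`width` is the first field, at byte offset 0, occupying 4 bytes.
Bytes at offsets 0..3: 54 95 6F FB.
Little-endian: lowest address holds the least-significant byte.
Reassemble most-significant byte first: FB 6F 95 54 → 0xFB6F9554.
0xFB6F9554 = 4218393940.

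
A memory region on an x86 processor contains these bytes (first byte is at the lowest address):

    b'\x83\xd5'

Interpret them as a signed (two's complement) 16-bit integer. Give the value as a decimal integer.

Little-endian: lowest address holds the least-significant byte.
Reassemble most-significant byte first: D5 83 → 0xD583.
Top bit is set, so as a signed 16-bit value this is 0xD583 − 2^16 = -10877.

-10877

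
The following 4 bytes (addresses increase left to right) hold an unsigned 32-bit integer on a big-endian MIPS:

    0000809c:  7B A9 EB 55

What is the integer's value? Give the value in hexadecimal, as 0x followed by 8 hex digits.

0x7BA9EB55

Big-endian stores the most-significant byte at the lowest address.
The bytes are already most-significant first: 0x7BA9EB55.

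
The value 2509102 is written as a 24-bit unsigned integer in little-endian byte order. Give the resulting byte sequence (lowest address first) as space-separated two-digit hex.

2E 49 26

2509102 in hexadecimal, padded to 24 bits, is 0x26492E.
Split into bytes (most-significant first): 26 49 2E.
In little-endian order the low byte comes first in memory.
So at ascending addresses the bytes are 2E 49 26.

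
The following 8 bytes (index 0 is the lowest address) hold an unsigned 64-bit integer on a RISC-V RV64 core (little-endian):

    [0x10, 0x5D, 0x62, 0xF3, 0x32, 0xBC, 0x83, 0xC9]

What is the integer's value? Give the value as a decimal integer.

14520656550590307600

Little-endian stores the least-significant byte at the lowest address.
Reassemble most-significant byte first: C9 83 BC 32 F3 62 5D 10 → 0xC983BC32F3625D10.
0xC983BC32F3625D10 = 14520656550590307600.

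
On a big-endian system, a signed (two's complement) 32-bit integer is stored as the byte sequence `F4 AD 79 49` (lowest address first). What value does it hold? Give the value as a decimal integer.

Big-endian: lowest address holds the most-significant byte.
The bytes are already most-significant first: 0xF4AD7949.
Top bit is set, so as a signed 32-bit value this is 0xF4AD7949 − 2^32 = -189957815.

-189957815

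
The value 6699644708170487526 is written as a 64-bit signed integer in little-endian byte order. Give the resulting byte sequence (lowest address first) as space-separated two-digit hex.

E6 D6 D3 A7 5D EB F9 5C

6699644708170487526 in hexadecimal, padded to 64 bits, is 0x5CF9EB5DA7D3D6E6.
Split into bytes (most-significant first): 5C F9 EB 5D A7 D3 D6 E6.
Little-endian stores the least-significant byte at the lowest address.
So at ascending addresses the bytes are E6 D6 D3 A7 5D EB F9 5C.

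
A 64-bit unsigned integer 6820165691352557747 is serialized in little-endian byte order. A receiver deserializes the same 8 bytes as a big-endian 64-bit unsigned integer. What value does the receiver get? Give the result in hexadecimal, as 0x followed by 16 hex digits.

6820165691352557747 in 64-bit hexadecimal is 0x5EA6188FBE6028B3.
Stored little-endian, the bytes at ascending addresses are B3 28 60 BE 8F 18 A6 5E.
Read back as big-endian, the last byte is least significant, giving 0xB32860BE8F18A65E.

0xB32860BE8F18A65E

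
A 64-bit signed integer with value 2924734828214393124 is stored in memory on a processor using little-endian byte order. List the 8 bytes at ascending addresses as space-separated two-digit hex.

2924734828214393124 in hexadecimal, padded to 64 bits, is 0x2896BED491EE9924.
Split into bytes (most-significant first): 28 96 BE D4 91 EE 99 24.
Little-endian: lowest address holds the least-significant byte.
So at ascending addresses the bytes are 24 99 EE 91 D4 BE 96 28.

24 99 EE 91 D4 BE 96 28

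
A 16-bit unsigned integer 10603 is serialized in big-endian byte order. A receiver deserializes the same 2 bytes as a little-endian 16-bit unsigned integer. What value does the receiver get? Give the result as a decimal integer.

27433

10603 in 16-bit hexadecimal is 0x296B.
Stored big-endian, the bytes at ascending addresses are 29 6B.
Read back as little-endian, the first byte is least significant, giving 0x6B29.
0x6B29 = 27433.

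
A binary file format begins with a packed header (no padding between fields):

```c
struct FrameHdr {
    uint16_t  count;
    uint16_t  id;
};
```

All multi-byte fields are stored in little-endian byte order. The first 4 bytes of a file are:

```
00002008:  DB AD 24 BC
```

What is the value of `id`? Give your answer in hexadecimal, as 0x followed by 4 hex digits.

0xBC24

`id` follows `count` (2 bytes), so it starts at byte offset 2 and occupies 2 bytes.
Bytes at offsets 2..3: 24 BC.
In little-endian order the low byte comes first in memory.
Reassemble most-significant byte first: BC 24 → 0xBC24.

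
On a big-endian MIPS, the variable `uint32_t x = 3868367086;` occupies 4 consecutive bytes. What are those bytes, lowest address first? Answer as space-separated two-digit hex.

3868367086 in hexadecimal, padded to 32 bits, is 0xE69298EE.
Split into bytes (most-significant first): E6 92 98 EE.
Big-endian stores the most-significant byte at the lowest address.
So the memory order matches the most-significant-first order: E6 92 98 EE.

E6 92 98 EE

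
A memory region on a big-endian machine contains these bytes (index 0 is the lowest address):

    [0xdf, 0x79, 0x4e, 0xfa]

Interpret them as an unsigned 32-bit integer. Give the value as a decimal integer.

Big-endian: lowest address holds the most-significant byte.
The bytes are already most-significant first: 0xDF794EFA.
0xDF794EFA = 3749269242.

3749269242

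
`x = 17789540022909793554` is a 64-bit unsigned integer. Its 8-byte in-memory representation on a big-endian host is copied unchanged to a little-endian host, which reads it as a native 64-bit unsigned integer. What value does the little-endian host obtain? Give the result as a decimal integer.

17789540022909793554 in 64-bit hexadecimal is 0xF6E12465D721F512.
Stored big-endian, the bytes at ascending addresses are F6 E1 24 65 D7 21 F5 12.
Read back as little-endian, the first byte is least significant, giving 0x12F521D76524E1F6.
0x12F521D76524E1F6 = 1366035270975414774.

1366035270975414774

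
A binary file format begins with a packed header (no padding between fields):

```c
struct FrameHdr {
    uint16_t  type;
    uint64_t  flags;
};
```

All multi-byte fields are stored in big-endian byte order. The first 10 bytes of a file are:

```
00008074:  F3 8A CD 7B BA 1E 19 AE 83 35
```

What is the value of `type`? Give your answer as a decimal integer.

`type` is the first field, at byte offset 0, occupying 2 bytes.
Bytes at offsets 0..1: F3 8A.
Big-endian: lowest address holds the most-significant byte.
The bytes are already most-significant first: 0xF38A.
0xF38A = 62346.

62346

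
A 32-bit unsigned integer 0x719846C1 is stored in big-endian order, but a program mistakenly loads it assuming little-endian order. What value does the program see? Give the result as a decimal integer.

3242629233

Stored big-endian, the bytes at ascending addresses are 71 98 46 C1.
Read back as little-endian, the first byte is least significant, giving 0xC1469871.
0xC1469871 = 3242629233.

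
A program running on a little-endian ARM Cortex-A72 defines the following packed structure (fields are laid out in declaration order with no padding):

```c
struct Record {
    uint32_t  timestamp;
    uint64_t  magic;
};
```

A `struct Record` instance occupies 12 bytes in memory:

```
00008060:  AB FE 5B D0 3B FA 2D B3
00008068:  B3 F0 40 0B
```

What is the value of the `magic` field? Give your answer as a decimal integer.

810912587522636347

`magic` follows `timestamp` (4 bytes), so it starts at byte offset 4 and occupies 8 bytes.
Bytes at offsets 4..11: 3B FA 2D B3 B3 F0 40 0B.
In little-endian order the low byte comes first in memory.
Reassemble most-significant byte first: 0B 40 F0 B3 B3 2D FA 3B → 0x0B40F0B3B32DFA3B.
0x0B40F0B3B32DFA3B = 810912587522636347.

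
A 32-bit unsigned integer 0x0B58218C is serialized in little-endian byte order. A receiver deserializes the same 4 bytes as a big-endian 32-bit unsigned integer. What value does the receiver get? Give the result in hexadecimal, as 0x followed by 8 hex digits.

0x8C21580B

Stored little-endian, the bytes at ascending addresses are 8C 21 58 0B.
Read back as big-endian, the last byte is least significant, giving 0x8C21580B.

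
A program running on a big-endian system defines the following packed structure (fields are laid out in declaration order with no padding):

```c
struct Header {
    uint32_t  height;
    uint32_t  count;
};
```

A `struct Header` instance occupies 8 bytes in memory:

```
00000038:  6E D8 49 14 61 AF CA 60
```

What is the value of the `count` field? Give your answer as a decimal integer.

1638910560

`count` follows `height` (4 bytes), so it starts at byte offset 4 and occupies 4 bytes.
Bytes at offsets 4..7: 61 AF CA 60.
Big-endian: lowest address holds the most-significant byte.
The bytes are already most-significant first: 0x61AFCA60.
0x61AFCA60 = 1638910560.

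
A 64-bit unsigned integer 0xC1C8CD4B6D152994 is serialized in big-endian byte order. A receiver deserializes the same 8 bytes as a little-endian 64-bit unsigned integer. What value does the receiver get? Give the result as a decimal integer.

10676087950825867457

Stored big-endian, the bytes at ascending addresses are C1 C8 CD 4B 6D 15 29 94.
Read back as little-endian, the first byte is least significant, giving 0x9429156D4BCDC8C1.
0x9429156D4BCDC8C1 = 10676087950825867457.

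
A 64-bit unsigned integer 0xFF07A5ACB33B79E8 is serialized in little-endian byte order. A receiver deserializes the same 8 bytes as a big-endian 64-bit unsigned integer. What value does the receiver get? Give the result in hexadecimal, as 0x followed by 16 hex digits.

0xE8793BB3ACA507FF

Stored little-endian, the bytes at ascending addresses are E8 79 3B B3 AC A5 07 FF.
Read back as big-endian, the last byte is least significant, giving 0xE8793BB3ACA507FF.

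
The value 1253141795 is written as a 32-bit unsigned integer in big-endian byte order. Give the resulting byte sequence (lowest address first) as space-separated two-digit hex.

4A B1 6D 23

1253141795 in hexadecimal, padded to 32 bits, is 0x4AB16D23.
Split into bytes (most-significant first): 4A B1 6D 23.
Big-endian: lowest address holds the most-significant byte.
So the memory order matches the most-significant-first order: 4A B1 6D 23.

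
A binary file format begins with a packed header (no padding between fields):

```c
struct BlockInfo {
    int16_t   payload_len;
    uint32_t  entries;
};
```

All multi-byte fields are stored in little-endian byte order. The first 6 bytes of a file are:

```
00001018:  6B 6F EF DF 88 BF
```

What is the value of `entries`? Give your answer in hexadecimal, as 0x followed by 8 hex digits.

`entries` follows `payload_len` (2 bytes), so it starts at byte offset 2 and occupies 4 bytes.
Bytes at offsets 2..5: EF DF 88 BF.
In little-endian order the low byte comes first in memory.
Reassemble most-significant byte first: BF 88 DF EF → 0xBF88DFEF.

0xBF88DFEF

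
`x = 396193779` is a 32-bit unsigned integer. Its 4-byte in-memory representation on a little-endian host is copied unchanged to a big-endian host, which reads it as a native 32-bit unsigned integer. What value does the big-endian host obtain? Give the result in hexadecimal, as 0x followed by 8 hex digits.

396193779 in 32-bit hexadecimal is 0x179D6FF3.
Stored little-endian, the bytes at ascending addresses are F3 6F 9D 17.
Read back as big-endian, the last byte is least significant, giving 0xF36F9D17.

0xF36F9D17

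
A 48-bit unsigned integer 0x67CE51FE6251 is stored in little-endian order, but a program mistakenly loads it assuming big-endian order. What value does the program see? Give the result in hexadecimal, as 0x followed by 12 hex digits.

0x5162FE51CE67

Stored little-endian, the bytes at ascending addresses are 51 62 FE 51 CE 67.
Read back as big-endian, the last byte is least significant, giving 0x5162FE51CE67.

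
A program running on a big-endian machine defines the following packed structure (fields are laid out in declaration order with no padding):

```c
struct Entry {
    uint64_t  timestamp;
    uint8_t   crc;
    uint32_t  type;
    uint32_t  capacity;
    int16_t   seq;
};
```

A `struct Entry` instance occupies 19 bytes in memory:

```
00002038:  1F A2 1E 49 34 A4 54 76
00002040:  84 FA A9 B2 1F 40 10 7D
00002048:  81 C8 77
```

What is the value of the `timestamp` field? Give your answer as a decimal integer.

`timestamp` is the first field, at byte offset 0, occupying 8 bytes.
Bytes at offsets 0..7: 1F A2 1E 49 34 A4 54 76.
In big-endian order the high byte comes first in memory.
The bytes are already most-significant first: 0x1FA21E4934A45476.
0x1FA21E4934A45476 = 2279417661167522934.

2279417661167522934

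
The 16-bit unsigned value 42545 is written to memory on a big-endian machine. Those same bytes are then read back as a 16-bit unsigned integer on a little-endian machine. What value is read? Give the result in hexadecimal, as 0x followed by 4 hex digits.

42545 in 16-bit hexadecimal is 0xA631.
Stored big-endian, the bytes at ascending addresses are A6 31.
Read back as little-endian, the first byte is least significant, giving 0x31A6.

0x31A6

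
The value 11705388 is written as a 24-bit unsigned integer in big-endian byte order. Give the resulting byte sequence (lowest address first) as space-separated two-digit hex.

11705388 in hexadecimal, padded to 24 bits, is 0xB29C2C.
Split into bytes (most-significant first): B2 9C 2C.
Big-endian: lowest address holds the most-significant byte.
So the memory order matches the most-significant-first order: B2 9C 2C.

B2 9C 2C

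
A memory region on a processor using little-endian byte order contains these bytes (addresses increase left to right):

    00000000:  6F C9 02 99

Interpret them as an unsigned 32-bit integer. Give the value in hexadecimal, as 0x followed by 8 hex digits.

0x9902C96F

Little-endian stores the least-significant byte at the lowest address.
Reassemble most-significant byte first: 99 02 C9 6F → 0x9902C96F.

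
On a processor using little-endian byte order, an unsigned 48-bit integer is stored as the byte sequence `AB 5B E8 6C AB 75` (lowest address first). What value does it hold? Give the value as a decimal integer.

In little-endian order the low byte comes first in memory.
Reassemble most-significant byte first: 75 AB 6C E8 5B AB → 0x75AB6CE85BAB.
0x75AB6CE85BAB = 129379127024555.

129379127024555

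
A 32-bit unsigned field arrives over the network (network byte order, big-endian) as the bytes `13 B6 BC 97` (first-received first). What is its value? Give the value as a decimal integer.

Big-endian stores the most-significant byte at the lowest address.
The bytes are already most-significant first: 0x13B6BC97.
0x13B6BC97 = 330742935.

330742935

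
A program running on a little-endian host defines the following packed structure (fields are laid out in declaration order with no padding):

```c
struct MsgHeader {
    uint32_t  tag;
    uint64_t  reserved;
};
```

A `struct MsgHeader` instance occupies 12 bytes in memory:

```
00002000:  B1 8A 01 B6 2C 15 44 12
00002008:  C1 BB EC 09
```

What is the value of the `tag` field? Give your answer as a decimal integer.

3053554353

`tag` is the first field, at byte offset 0, occupying 4 bytes.
Bytes at offsets 0..3: B1 8A 01 B6.
Little-endian: lowest address holds the least-significant byte.
Reassemble most-significant byte first: B6 01 8A B1 → 0xB6018AB1.
0xB6018AB1 = 3053554353.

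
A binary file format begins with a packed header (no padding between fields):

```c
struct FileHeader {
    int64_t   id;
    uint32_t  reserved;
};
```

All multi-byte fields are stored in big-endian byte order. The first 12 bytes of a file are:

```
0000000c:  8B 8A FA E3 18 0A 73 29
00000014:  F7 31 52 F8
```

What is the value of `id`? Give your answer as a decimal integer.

-8391619102383639767

`id` is the first field, at byte offset 0, occupying 8 bytes.
Bytes at offsets 0..7: 8B 8A FA E3 18 0A 73 29.
Big-endian stores the most-significant byte at the lowest address.
The bytes are already most-significant first: 0x8B8AFAE3180A7329.
Top bit is set, so as a signed 64-bit value this is 0x8B8AFAE3180A7329 − 2^64 = -8391619102383639767.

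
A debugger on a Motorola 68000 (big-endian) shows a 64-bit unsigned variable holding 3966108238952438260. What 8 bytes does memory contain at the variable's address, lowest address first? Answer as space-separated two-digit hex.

37 0A 72 6E 13 82 99 F4

3966108238952438260 in hexadecimal, padded to 64 bits, is 0x370A726E138299F4.
Split into bytes (most-significant first): 37 0A 72 6E 13 82 99 F4.
Big-endian: lowest address holds the most-significant byte.
So the memory order matches the most-significant-first order: 37 0A 72 6E 13 82 99 F4.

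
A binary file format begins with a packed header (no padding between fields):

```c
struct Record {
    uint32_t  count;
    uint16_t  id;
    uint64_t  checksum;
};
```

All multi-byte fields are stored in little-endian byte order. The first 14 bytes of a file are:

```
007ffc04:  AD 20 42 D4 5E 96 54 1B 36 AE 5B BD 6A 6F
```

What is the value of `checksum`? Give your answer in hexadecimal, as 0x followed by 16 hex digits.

`checksum` follows `count` (4 B), `id` (2 B), so it starts at offset 4 + 2 = 6 and occupies 8 bytes.
Bytes at offsets 6..13: 54 1B 36 AE 5B BD 6A 6F.
Little-endian stores the least-significant byte at the lowest address.
Reassemble most-significant byte first: 6F 6A BD 5B AE 36 1B 54 → 0x6F6ABD5BAE361B54.

0x6F6ABD5BAE361B54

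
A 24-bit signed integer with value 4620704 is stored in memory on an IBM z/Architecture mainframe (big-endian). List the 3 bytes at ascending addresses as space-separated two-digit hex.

4620704 in hexadecimal, padded to 24 bits, is 0x4681A0.
Split into bytes (most-significant first): 46 81 A0.
In big-endian order the high byte comes first in memory.
So the memory order matches the most-significant-first order: 46 81 A0.

46 81 A0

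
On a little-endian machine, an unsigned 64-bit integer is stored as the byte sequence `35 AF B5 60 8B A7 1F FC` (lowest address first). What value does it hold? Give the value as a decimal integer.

In little-endian order the low byte comes first in memory.
Reassemble most-significant byte first: FC 1F A7 8B 60 B5 AF 35 → 0xFC1FA78B60B5AF35.
0xFC1FA78B60B5AF35 = 18167423638900682549.

18167423638900682549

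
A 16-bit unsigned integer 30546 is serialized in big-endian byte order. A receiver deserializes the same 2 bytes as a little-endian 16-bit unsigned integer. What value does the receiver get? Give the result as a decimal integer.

30546 in 16-bit hexadecimal is 0x7752.
Stored big-endian, the bytes at ascending addresses are 77 52.
Read back as little-endian, the first byte is least significant, giving 0x5277.
0x5277 = 21111.

21111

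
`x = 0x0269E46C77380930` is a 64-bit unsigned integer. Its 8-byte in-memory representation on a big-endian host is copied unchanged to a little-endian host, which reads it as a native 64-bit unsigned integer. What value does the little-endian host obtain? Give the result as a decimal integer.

Stored big-endian, the bytes at ascending addresses are 02 69 E4 6C 77 38 09 30.
Read back as little-endian, the first byte is least significant, giving 0x300938776CE46902.
0x300938776CE46902 = 3461359874190108930.

3461359874190108930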